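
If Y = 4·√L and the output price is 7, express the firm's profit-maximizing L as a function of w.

L(w) = 196/w²

MP_L = (1/2)·4·L^(-1/2) = 2·L^(-1/2).
Setting P·MP_L = w: 14·L^(-1/2) = w.
Solving for L: L^(-1/2) = w/14, so L = (14/w)^(2).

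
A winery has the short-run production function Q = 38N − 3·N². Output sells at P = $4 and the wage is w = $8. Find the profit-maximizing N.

The marginal product of N is MP_N = 38 − 6N.
A price-taking firm hires until the value of the marginal product equals the wage: P·MP_N = w, so 4·(38 − 6N) = 8.
Then 38 − 6N = 2, giving N = 6.

N* = 6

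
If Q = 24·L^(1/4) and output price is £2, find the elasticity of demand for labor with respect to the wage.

MP_L = (1/4)·24·L^(-3/4), so P·MP_L = w gives 12·L^(-3/4) = w.
Solving, L(w) = (12/w)^(4/3). This is a constant-elasticity form: L ∝ w^(−4/3), so ε = −4/3.

ε = -4/3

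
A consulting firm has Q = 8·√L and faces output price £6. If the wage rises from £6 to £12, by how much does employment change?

ΔL = -12

From P·MP_L = w with MP_L = 4·L^(-1/2), the labor demand is L(w) = (24/w)^(2).
At w = 6: L = 16. At w = 12: L = 4.
ΔL = 4 − 16 = -12.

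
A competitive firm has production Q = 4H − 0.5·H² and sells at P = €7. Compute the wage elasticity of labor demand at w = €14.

From P·MP_H = w with MP_H = 4 − H, labor demand is H(w) = 4 − w/7.
dH/dw = −1/(7) = -1/7.
At w = 14, H = 2, so ε = (dH/dw)·(w/H) = (-1/7)·(14/2) = -1.

ε = -1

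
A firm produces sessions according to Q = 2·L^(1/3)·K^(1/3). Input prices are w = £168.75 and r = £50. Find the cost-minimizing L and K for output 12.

L* = 8, K* = 27

Cost minimization requires the marginal rate of technical substitution to equal the input-price ratio: MP_L/MP_K = w/r.
Here MP_L/MP_K = (1/3)·(K/L)/(1/3) = (K/L). Setting this equal to 168.75/50 = 3.375 gives K = 3.375L.
Substituting into Q = 12: 2·L^(1/3)·(3.375L)^(1/3) = 12.
Solving, L = 8 and K = 27.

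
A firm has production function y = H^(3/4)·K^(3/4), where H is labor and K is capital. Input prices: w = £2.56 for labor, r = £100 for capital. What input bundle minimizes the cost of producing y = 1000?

H* = 625, K* = 16

Cost minimization requires the marginal rate of technical substitution to equal the input-price ratio: MP_H/MP_K = w/r.
Here MP_H/MP_K = (3/4)·(K/H)/(3/4) = (K/H). Setting this equal to 2.56/100 = 0.0256 gives K = 0.0256H.
Substituting into y = 1000: H^(3/4)·(0.0256H)^(3/4) = 1000.
Solving, H = 625 and K = 16.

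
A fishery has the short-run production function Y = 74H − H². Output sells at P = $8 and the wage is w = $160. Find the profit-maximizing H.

H* = 27

The marginal product of H is MP_H = 74 − 2H.
A price-taking firm hires until the value of the marginal product equals the wage: P·MP_H = w, so 8·(74 − 2H) = 160.
Then 74 − 2H = 20, giving H = 27.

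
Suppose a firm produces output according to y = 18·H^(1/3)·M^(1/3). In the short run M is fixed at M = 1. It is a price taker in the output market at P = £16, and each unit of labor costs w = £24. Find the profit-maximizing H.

H* = 8

With M = 1, MP_H = (1/3)·18·H^(-2/3)·1^(1/3) = 6·H^(-2/3).
Profit maximization for a price taker requires P·MP_H = w: 16·6·H^(-2/3) = 24.
So H^(-2/3) = 0.25, which gives H = 8.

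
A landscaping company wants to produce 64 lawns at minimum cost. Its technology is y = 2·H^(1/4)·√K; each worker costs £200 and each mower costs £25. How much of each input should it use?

Cost minimization requires the marginal rate of technical substitution to equal the input-price ratio: MP_H/MP_K = w/r.
Here MP_H/MP_K = (1/4)·(K/H)/(1/2) = 0.5·(K/H). Setting this equal to 200/25 = 8 gives K = 16H.
Substituting into y = 64: 2·H^(1/4)·(16H)^(1/2) = 64.
Solving, H = 16 and K = 256.

H* = 16, K* = 256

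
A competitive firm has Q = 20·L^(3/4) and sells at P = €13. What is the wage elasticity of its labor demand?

MP_L = (3/4)·20·L^(-1/4), so P·MP_L = w gives 195·L^(-1/4) = w.
Solving, L(w) = (195/w)^(4). This is a constant-elasticity form: L ∝ w^(−4), so ε = −4.

ε = -4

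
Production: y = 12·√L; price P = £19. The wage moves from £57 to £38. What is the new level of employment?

From P·MP_L = w with MP_L = 6·L^(-1/2), the labor demand is L(w) = (114/w)^(2).
At w = 57: L = 4. At w = 38: L = 9.

L* = 9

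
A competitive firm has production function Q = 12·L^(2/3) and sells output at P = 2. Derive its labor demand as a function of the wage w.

L(w) = 4096/w³

MP_L = (2/3)·12·L^(-1/3) = 8·L^(-1/3).
Setting P·MP_L = w: 16·L^(-1/3) = w.
Solving for L: L^(-1/3) = w/16, so L = (16/w)^(3).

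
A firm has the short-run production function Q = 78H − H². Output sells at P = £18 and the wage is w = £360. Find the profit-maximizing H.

H* = 29

The marginal product of H is MP_H = 78 − 2H.
A price-taking firm hires until the value of the marginal product equals the wage: P·MP_H = w, so 18·(78 − 2H) = 360.
Then 78 − 2H = 20, giving H = 29.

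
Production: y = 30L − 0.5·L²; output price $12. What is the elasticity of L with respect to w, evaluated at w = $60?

ε = -0.2

From P·MP_L = w with MP_L = 30 − L, labor demand is L(w) = 30 − w/12.
dL/dw = −1/(12) = -1/12.
At w = 60, L = 25, so ε = (dL/dw)·(w/L) = (-1/12)·(60/25) = -0.2.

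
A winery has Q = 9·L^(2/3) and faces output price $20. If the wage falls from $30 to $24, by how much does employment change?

ΔL = 61

From P·MP_L = w with MP_L = 6·L^(-1/3), the labor demand is L(w) = (120/w)^(3).
At w = 30: L = 64. At w = 24: L = 125.
ΔL = 125 − 64 = 61.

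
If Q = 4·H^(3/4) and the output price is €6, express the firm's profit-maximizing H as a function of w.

MP_H = (3/4)·4·H^(-1/4) = 3·H^(-1/4).
Setting P·MP_H = w: 18·H^(-1/4) = w.
Solving for H: H^(-1/4) = w/18, so H = (18/w)^(4).

H(w) = 104976/w^(4)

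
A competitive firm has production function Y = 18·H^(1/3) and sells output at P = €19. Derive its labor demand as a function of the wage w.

H(w) = (114/w)^(3/2)

MP_H = (1/3)·18·H^(-2/3) = 6·H^(-2/3).
Setting P·MP_H = w: 114·H^(-2/3) = w.
Solving for H: H^(-2/3) = w/114, so H = (114/w)^(3/2).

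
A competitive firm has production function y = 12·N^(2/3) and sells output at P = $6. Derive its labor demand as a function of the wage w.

MP_N = (2/3)·12·N^(-1/3) = 8·N^(-1/3).
Setting P·MP_N = w: 48·N^(-1/3) = w.
Solving for N: N^(-1/3) = w/48, so N = (48/w)^(3).

N(w) = 110592/w³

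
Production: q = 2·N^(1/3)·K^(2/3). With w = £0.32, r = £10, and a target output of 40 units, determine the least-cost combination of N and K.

Cost minimization requires the marginal rate of technical substitution to equal the input-price ratio: MP_N/MP_K = w/r.
Here MP_N/MP_K = (1/3)·(K/N)/(2/3) = 0.5·(K/N). Setting this equal to 0.32/10 = 0.032 gives K = 0.064N.
Substituting into q = 40: 2·N^(1/3)·(0.064N)^(2/3) = 40.
Solving, N = 125 and K = 8.

N* = 125, K* = 8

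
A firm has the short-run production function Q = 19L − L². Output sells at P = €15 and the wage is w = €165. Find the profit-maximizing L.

L* = 4

The marginal product of L is MP_L = 19 − 2L.
A price-taking firm hires until the value of the marginal product equals the wage: P·MP_L = w, so 15·(19 − 2L) = 165.
Then 19 − 2L = 11, giving L = 4.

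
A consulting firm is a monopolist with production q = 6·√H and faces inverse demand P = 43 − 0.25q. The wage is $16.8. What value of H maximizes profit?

Marginal revenue from the inverse demand is MR = 43 − 0.5q.
The marginal product is MP_H = 3·H^(-1/2).
A monopolist hires until marginal revenue product equals the wage: MR·MP_H = w.
At H, q = 6·√H. Substituting and solving: (43 − 3·√H)·3·H^(-1/2) = 16.8 gives H = 25.

H* = 25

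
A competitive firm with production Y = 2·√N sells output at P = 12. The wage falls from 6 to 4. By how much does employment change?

ΔN = 5

From P·MP_N = w with MP_N = N^(-1/2), the labor demand is N(w) = (12/w)^(2).
At w = 6: N = 4. At w = 4: N = 9.
ΔN = 9 − 4 = 5.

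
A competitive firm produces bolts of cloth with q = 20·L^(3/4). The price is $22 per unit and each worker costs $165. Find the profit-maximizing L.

L* = 16

MP_L = (3/4)·20·L^(-1/4) = 15·L^(-1/4).
Profit maximization for a price taker requires P·MP_L = w: 22·15·L^(-1/4) = 165.
So L^(-1/4) = 0.5, which gives L = 16.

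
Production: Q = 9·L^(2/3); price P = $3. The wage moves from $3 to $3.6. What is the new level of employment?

From P·MP_L = w with MP_L = 6·L^(-1/3), the labor demand is L(w) = (18/w)^(3).
At w = 3: L = 216. At w = 3.6: L = 125.

L* = 125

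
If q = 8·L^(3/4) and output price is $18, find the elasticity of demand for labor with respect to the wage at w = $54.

ε = -4

MP_L = (3/4)·8·L^(-1/4), so P·MP_L = w gives 108·L^(-1/4) = w.
Solving, L(w) = (108/w)^(4). This is a constant-elasticity form: L ∝ w^(−4), so ε = −4.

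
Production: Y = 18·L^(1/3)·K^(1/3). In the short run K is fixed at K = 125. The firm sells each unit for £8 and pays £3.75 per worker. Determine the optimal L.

With K = 125, MP_L = (1/3)·18·L^(-2/3)·125^(1/3) = 30·L^(-2/3).
Profit maximization for a price taker requires P·MP_L = w: 8·30·L^(-2/3) = 3.75.
So L^(-2/3) = 0.015625, which gives L = 512.

L* = 512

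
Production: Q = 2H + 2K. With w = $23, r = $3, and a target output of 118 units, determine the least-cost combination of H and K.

The inputs are perfect substitutes, so the firm uses whichever has the lower cost per unit of output.
Cost per unit of output via H is w/2 = 11.5; via K it is r/2 = 1.5. K is cheaper.
Producing Q = 118 with K alone: H = 0, K = 59.

H* = 0, K* = 59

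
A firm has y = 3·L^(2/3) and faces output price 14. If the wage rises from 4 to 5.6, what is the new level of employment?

From P·MP_L = w with MP_L = 2·L^(-1/3), the labor demand is L(w) = (28/w)^(3).
At w = 4: L = 343. At w = 5.6: L = 125.

L* = 125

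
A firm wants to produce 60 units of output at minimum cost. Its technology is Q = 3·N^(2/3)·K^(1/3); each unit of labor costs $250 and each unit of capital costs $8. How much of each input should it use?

N* = 8, K* = 125

Cost minimization requires the marginal rate of technical substitution to equal the input-price ratio: MP_N/MP_K = w/r.
Here MP_N/MP_K = (2/3)·(K/N)/(1/3) = 2·(K/N). Setting this equal to 250/8 = 31.25 gives K = 15.625N.
Substituting into Q = 60: 3·N^(2/3)·(15.625N)^(1/3) = 60.
Solving, N = 8 and K = 125.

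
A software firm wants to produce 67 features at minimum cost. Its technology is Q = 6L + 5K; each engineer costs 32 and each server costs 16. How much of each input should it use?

L* = 0, K* = 13.4

The inputs are perfect substitutes, so the firm uses whichever has the lower cost per unit of output.
Cost per unit of output via L is w/6 = 16/3; via K it is r/5 = 3.2. K is cheaper.
Producing Q = 67 with K alone: L = 0, K = 13.4.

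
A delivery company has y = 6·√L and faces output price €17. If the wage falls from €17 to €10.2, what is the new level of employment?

L* = 25

From P·MP_L = w with MP_L = 3·L^(-1/2), the labor demand is L(w) = (51/w)^(2).
At w = 17: L = 9. At w = 10.2: L = 25.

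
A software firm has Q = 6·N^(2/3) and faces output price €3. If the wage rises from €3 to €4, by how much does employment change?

ΔN = -37

From P·MP_N = w with MP_N = 4·N^(-1/3), the labor demand is N(w) = (12/w)^(3).
At w = 3: N = 64. At w = 4: N = 27.
ΔN = 27 − 64 = -37.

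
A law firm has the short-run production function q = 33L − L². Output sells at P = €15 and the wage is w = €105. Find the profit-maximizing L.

L* = 13

The marginal product of L is MP_L = 33 − 2L.
A price-taking firm hires until the value of the marginal product equals the wage: P·MP_L = w, so 15·(33 − 2L) = 105.
Then 33 − 2L = 7, giving L = 13.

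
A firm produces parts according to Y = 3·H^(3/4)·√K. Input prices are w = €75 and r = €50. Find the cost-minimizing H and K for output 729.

H* = 81, K* = 81

Cost minimization requires the marginal rate of technical substitution to equal the input-price ratio: MP_H/MP_K = w/r.
Here MP_H/MP_K = (3/4)·(K/H)/(1/2) = 1.5·(K/H). Setting this equal to 75/50 = 1.5 gives K = H.
Substituting into Y = 729: 3·H^(3/4)·(H)^(1/2) = 729.
Solving, H = 81 and K = 81.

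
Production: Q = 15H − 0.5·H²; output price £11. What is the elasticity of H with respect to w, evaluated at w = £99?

ε = -1.5

From P·MP_H = w with MP_H = 15 − H, labor demand is H(w) = 15 − w/11.
dH/dw = −1/(11) = -1/11.
At w = 99, H = 6, so ε = (dH/dw)·(w/H) = (-1/11)·(99/6) = -1.5.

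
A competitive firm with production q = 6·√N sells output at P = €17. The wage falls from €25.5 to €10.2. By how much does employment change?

From P·MP_N = w with MP_N = 3·N^(-1/2), the labor demand is N(w) = (51/w)^(2).
At w = 25.5: N = 4. At w = 10.2: N = 25.
ΔN = 25 − 4 = 21.

ΔN = 21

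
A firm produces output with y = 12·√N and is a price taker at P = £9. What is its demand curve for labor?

N(w) = 2916/w²

MP_N = (1/2)·12·N^(-1/2) = 6·N^(-1/2).
Setting P·MP_N = w: 54·N^(-1/2) = w.
Solving for N: N^(-1/2) = w/54, so N = (54/w)^(2).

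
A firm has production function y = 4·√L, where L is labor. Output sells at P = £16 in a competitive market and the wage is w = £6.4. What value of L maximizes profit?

MP_L = (1/2)·4·L^(-1/2) = 2·L^(-1/2).
Profit maximization for a price taker requires P·MP_L = w: 16·2·L^(-1/2) = 6.4.
So L^(-1/2) = 0.2, which gives L = 25.

L* = 25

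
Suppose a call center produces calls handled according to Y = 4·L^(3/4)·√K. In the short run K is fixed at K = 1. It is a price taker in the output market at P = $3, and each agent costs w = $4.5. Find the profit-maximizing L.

With K = 1, MP_L = (3/4)·4·L^(-1/4)·1^(1/2) = 3·L^(-1/4).
Profit maximization for a price taker requires P·MP_L = w: 3·3·L^(-1/4) = 4.5.
So L^(-1/4) = 0.5, which gives L = 16.

L* = 16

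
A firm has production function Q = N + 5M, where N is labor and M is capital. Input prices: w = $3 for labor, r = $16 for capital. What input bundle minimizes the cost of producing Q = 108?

N* = 108, M* = 0

The inputs are perfect substitutes, so the firm uses whichever has the lower cost per unit of output.
Cost per unit of output via N is 3; via M it is 3.2. N is cheaper.
Producing Q = 108 with N alone: N = 108, M = 0.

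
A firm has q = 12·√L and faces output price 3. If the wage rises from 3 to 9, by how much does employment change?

From P·MP_L = w with MP_L = 6·L^(-1/2), the labor demand is L(w) = (18/w)^(2).
At w = 3: L = 36. At w = 9: L = 4.
ΔL = 4 − 36 = -32.

ΔL = -32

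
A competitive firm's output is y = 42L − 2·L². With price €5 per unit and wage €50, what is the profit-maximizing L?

L* = 8

The marginal product of L is MP_L = 42 − 4L.
A price-taking firm hires until the value of the marginal product equals the wage: P·MP_L = w, so 5·(42 − 4L) = 50.
Then 42 − 4L = 10, giving L = 8.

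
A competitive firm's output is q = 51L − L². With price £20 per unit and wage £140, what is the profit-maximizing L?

L* = 22

The marginal product of L is MP_L = 51 − 2L.
A price-taking firm hires until the value of the marginal product equals the wage: P·MP_L = w, so 20·(51 − 2L) = 140.
Then 51 − 2L = 7, giving L = 22.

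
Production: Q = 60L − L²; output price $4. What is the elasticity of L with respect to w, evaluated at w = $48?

From P·MP_L = w with MP_L = 60 − 2L, labor demand is L(w) = (60 − w/4)/2.
dL/dw = −1/(8) = -0.125.
At w = 48, L = 24, so ε = (dL/dw)·(w/L) = (-0.125)·(48/24) = -0.25.

ε = -0.25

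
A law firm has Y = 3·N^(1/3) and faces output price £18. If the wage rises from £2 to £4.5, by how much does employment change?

ΔN = -19

From P·MP_N = w with MP_N = N^(-2/3), the labor demand is N(w) = (18/w)^(3/2).
At w = 2: N = 27. At w = 4.5: N = 8.
ΔN = 8 − 27 = -19.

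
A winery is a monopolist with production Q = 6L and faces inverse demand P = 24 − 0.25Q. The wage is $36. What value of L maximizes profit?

L* = 6

Marginal revenue from the inverse demand is MR = 24 − 0.5Q.
The marginal product is MP_L = 6.
A monopolist hires until marginal revenue product equals the wage: MR·MP_L = w.
(24 − 3L)·6 = 36, so L = 6.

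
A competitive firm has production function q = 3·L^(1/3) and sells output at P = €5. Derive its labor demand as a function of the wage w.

L(w) = (5/w)^(3/2)

MP_L = (1/3)·3·L^(-2/3) = L^(-2/3).
Setting P·MP_L = w: 5·L^(-2/3) = w.
Solving for L: L^(-2/3) = w/5, so L = (5/w)^(3/2).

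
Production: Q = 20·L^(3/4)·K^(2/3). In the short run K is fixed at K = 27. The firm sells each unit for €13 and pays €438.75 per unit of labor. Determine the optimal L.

With K = 27, MP_L = (3/4)·20·L^(-1/4)·27^(2/3) = 135·L^(-1/4).
Profit maximization for a price taker requires P·MP_L = w: 13·135·L^(-1/4) = 438.75.
So L^(-1/4) = 0.25, which gives L = 256.

L* = 256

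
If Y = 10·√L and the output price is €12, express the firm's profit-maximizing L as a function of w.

L(w) = 3600/w²

MP_L = (1/2)·10·L^(-1/2) = 5·L^(-1/2).
Setting P·MP_L = w: 60·L^(-1/2) = w.
Solving for L: L^(-1/2) = w/60, so L = (60/w)^(2).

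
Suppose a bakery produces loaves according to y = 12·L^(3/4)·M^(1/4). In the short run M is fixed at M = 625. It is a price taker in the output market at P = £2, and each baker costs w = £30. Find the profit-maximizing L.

With M = 625, MP_L = (3/4)·12·L^(-1/4)·625^(1/4) = 45·L^(-1/4).
Profit maximization for a price taker requires P·MP_L = w: 2·45·L^(-1/4) = 30.
So L^(-1/4) = 1/3, which gives L = 81.

L* = 81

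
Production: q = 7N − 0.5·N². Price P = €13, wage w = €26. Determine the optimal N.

N* = 5

The marginal product of N is MP_N = 7 − N.
A price-taking firm hires until the value of the marginal product equals the wage: P·MP_N = w, so 13·(7 − N) = 26.
Then 7 − N = 2, giving N = 5.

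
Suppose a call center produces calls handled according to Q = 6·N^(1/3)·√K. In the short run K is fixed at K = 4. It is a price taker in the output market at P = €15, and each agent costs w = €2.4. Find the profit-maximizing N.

N* = 125

With K = 4, MP_N = (1/3)·6·N^(-2/3)·4^(1/2) = 4·N^(-2/3).
Profit maximization for a price taker requires P·MP_N = w: 15·4·N^(-2/3) = 2.4.
So N^(-2/3) = 0.04, which gives N = 125.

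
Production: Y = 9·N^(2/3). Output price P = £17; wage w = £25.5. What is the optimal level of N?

MP_N = (2/3)·9·N^(-1/3) = 6·N^(-1/3).
Profit maximization for a price taker requires P·MP_N = w: 17·6·N^(-1/3) = 25.5.
So N^(-1/3) = 0.25, which gives N = 64.

N* = 64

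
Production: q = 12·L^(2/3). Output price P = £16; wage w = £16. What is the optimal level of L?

L* = 512

MP_L = (2/3)·12·L^(-1/3) = 8·L^(-1/3).
Profit maximization for a price taker requires P·MP_L = w: 16·8·L^(-1/3) = 16.
So L^(-1/3) = 0.125, which gives L = 512.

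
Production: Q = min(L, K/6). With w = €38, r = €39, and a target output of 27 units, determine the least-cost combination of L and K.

L* = 27, K* = 162

With a fixed-proportions technology, the cost-minimizing bundle uses no slack in either input: L = K/6 = Q.
So L = 27 and K = 6·27 = 162.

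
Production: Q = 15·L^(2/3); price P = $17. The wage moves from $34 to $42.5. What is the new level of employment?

From P·MP_L = w with MP_L = 10·L^(-1/3), the labor demand is L(w) = (170/w)^(3).
At w = 34: L = 125. At w = 42.5: L = 64.

L* = 64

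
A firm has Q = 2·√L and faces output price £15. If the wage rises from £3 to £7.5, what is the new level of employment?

From P·MP_L = w with MP_L = L^(-1/2), the labor demand is L(w) = (15/w)^(2).
At w = 3: L = 25. At w = 7.5: L = 4.

L* = 4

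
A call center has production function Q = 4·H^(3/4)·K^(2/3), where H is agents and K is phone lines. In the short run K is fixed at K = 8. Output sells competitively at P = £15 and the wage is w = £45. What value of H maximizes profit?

With K = 8, MP_H = (3/4)·4·H^(-1/4)·8^(2/3) = 12·H^(-1/4).
Profit maximization for a price taker requires P·MP_H = w: 15·12·H^(-1/4) = 45.
So H^(-1/4) = 0.25, which gives H = 256.

H* = 256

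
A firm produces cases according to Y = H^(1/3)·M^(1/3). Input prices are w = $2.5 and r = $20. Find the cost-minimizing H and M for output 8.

H* = 64, M* = 8

Cost minimization requires the marginal rate of technical substitution to equal the input-price ratio: MP_H/MP_M = w/r.
Here MP_H/MP_M = (1/3)·(M/H)/(1/3) = (M/H). Setting this equal to 2.5/20 = 0.125 gives M = 0.125H.
Substituting into Y = 8: H^(1/3)·(0.125H)^(1/3) = 8.
Solving, H = 64 and M = 8.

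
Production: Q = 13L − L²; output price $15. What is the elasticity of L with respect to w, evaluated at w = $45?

From P·MP_L = w with MP_L = 13 − 2L, labor demand is L(w) = (13 − w/15)/2.
dL/dw = −1/(30) = -1/30.
At w = 45, L = 5, so ε = (dL/dw)·(w/L) = (-1/30)·(45/5) = -0.3.

ε = -0.3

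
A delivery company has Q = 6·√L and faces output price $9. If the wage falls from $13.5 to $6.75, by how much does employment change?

From P·MP_L = w with MP_L = 3·L^(-1/2), the labor demand is L(w) = (27/w)^(2).
At w = 13.5: L = 4. At w = 6.75: L = 16.
ΔL = 16 − 4 = 12.

ΔL = 12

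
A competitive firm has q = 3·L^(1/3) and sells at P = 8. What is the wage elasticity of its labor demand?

ε = -1.5

MP_L = (1/3)·3·L^(-2/3), so P·MP_L = w gives 8·L^(-2/3) = w.
Solving, L(w) = (8/w)^(3/2). This is a constant-elasticity form: L ∝ w^(−3/2), so ε = −3/2.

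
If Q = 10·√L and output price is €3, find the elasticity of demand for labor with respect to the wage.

ε = -2

MP_L = (1/2)·10·L^(-1/2), so P·MP_L = w gives 15·L^(-1/2) = w.
Solving, L(w) = (15/w)^(2). This is a constant-elasticity form: L ∝ w^(−2), so ε = −2.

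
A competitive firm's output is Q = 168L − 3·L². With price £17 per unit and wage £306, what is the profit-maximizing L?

L* = 25

The marginal product of L is MP_L = 168 − 6L.
A price-taking firm hires until the value of the marginal product equals the wage: P·MP_L = w, so 17·(168 − 6L) = 306.
Then 168 − 6L = 18, giving L = 25.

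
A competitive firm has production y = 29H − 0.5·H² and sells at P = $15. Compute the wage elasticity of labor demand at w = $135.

ε = -0.45

From P·MP_H = w with MP_H = 29 − H, labor demand is H(w) = 29 − w/15.
dH/dw = −1/(15) = -1/15.
At w = 135, H = 20, so ε = (dH/dw)·(w/H) = (-1/15)·(135/20) = -0.45.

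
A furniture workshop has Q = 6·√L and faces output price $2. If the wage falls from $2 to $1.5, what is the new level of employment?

L* = 16

From P·MP_L = w with MP_L = 3·L^(-1/2), the labor demand is L(w) = (6/w)^(2).
At w = 2: L = 9. At w = 1.5: L = 16.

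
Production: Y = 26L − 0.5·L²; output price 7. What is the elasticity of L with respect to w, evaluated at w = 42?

ε = -0.3

From P·MP_L = w with MP_L = 26 − L, labor demand is L(w) = 26 − w/7.
dL/dw = −1/(7) = -1/7.
At w = 42, L = 20, so ε = (dL/dw)·(w/L) = (-1/7)·(42/20) = -0.3.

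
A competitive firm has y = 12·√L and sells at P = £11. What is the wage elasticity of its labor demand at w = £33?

ε = -2

MP_L = (1/2)·12·L^(-1/2), so P·MP_L = w gives 66·L^(-1/2) = w.
Solving, L(w) = (66/w)^(2). This is a constant-elasticity form: L ∝ w^(−2), so ε = −2.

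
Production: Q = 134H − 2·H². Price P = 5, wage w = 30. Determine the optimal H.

The marginal product of H is MP_H = 134 − 4H.
A price-taking firm hires until the value of the marginal product equals the wage: P·MP_H = w, so 5·(134 − 4H) = 30.
Then 134 − 4H = 6, giving H = 32.

H* = 32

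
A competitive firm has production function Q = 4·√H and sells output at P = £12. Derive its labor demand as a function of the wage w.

MP_H = (1/2)·4·H^(-1/2) = 2·H^(-1/2).
Setting P·MP_H = w: 24·H^(-1/2) = w.
Solving for H: H^(-1/2) = w/24, so H = (24/w)^(2).

H(w) = 576/w²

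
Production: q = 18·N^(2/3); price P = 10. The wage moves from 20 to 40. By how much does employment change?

ΔN = -189

From P·MP_N = w with MP_N = 12·N^(-1/3), the labor demand is N(w) = (120/w)^(3).
At w = 20: N = 216. At w = 40: N = 27.
ΔN = 27 − 216 = -189.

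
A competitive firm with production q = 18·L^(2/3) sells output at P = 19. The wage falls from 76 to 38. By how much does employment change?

ΔL = 189

From P·MP_L = w with MP_L = 12·L^(-1/3), the labor demand is L(w) = (228/w)^(3).
At w = 76: L = 27. At w = 38: L = 216.
ΔL = 216 − 27 = 189.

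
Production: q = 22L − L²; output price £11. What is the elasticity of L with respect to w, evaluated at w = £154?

From P·MP_L = w with MP_L = 22 − 2L, labor demand is L(w) = (22 − w/11)/2.
dL/dw = −1/(22) = -1/22.
At w = 154, L = 4, so ε = (dL/dw)·(w/L) = (-1/22)·(154/4) = -1.75.

ε = -1.75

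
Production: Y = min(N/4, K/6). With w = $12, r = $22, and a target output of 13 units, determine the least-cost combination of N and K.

With a fixed-proportions technology, the cost-minimizing bundle uses no slack in either input: N/4 = K/6 = Y.
So N = 4·13 = 52 and K = 6·13 = 78.

N* = 52, K* = 78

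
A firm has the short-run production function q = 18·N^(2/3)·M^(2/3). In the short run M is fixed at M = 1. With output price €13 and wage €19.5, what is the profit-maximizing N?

N* = 512

With M = 1, MP_N = (2/3)·18·N^(-1/3)·1^(2/3) = 12·N^(-1/3).
Profit maximization for a price taker requires P·MP_N = w: 13·12·N^(-1/3) = 19.5.
So N^(-1/3) = 0.125, which gives N = 512.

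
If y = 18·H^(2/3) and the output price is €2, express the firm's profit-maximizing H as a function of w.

H(w) = 13824/w³

MP_H = (2/3)·18·H^(-1/3) = 12·H^(-1/3).
Setting P·MP_H = w: 24·H^(-1/3) = w.
Solving for H: H^(-1/3) = w/24, so H = (24/w)^(3).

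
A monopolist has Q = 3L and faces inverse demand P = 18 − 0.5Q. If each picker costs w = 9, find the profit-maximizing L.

L* = 5

Marginal revenue from the inverse demand is MR = 18 − Q.
The marginal product is MP_L = 3.
A monopolist hires until marginal revenue product equals the wage: MR·MP_L = w.
(18 − 3L)·3 = 9, so L = 5.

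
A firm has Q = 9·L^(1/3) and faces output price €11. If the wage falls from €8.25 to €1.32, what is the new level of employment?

From P·MP_L = w with MP_L = 3·L^(-2/3), the labor demand is L(w) = (33/w)^(3/2).
At w = 8.25: L = 8. At w = 1.32: L = 125.

L* = 125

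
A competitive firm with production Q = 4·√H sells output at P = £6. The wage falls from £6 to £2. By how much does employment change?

From P·MP_H = w with MP_H = 2·H^(-1/2), the labor demand is H(w) = (12/w)^(2).
At w = 6: H = 4. At w = 2: H = 36.
ΔH = 36 − 4 = 32.

ΔH = 32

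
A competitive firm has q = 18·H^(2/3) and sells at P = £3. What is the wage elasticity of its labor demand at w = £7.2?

ε = -3

MP_H = (2/3)·18·H^(-1/3), so P·MP_H = w gives 36·H^(-1/3) = w.
Solving, H(w) = (36/w)^(3). This is a constant-elasticity form: H ∝ w^(−3), so ε = −3.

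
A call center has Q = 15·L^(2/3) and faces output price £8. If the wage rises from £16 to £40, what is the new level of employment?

L* = 8

From P·MP_L = w with MP_L = 10·L^(-1/3), the labor demand is L(w) = (80/w)^(3).
At w = 16: L = 125. At w = 40: L = 8.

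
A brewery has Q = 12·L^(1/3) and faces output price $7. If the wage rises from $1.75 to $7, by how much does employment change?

ΔL = -56

From P·MP_L = w with MP_L = 4·L^(-2/3), the labor demand is L(w) = (28/w)^(3/2).
At w = 1.75: L = 64. At w = 7: L = 8.
ΔL = 8 − 64 = -56.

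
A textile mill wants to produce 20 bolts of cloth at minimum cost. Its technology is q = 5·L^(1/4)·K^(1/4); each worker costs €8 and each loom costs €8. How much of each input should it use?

Cost minimization requires the marginal rate of technical substitution to equal the input-price ratio: MP_L/MP_K = w/r.
Here MP_L/MP_K = (1/4)·(K/L)/(1/4) = (K/L). Setting this equal to 8/8 = 1 gives K = L.
Substituting into q = 20: 5·L^(1/4)·(L)^(1/4) = 20.
Solving, L = 16 and K = 16.

L* = 16, K* = 16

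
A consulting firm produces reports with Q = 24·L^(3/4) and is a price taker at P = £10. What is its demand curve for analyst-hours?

L(w) = (180/w)^(4)

MP_L = (3/4)·24·L^(-1/4) = 18·L^(-1/4).
Setting P·MP_L = w: 180·L^(-1/4) = w.
Solving for L: L^(-1/4) = w/180, so L = (180/w)^(4).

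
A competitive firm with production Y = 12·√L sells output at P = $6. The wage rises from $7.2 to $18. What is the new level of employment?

L* = 4

From P·MP_L = w with MP_L = 6·L^(-1/2), the labor demand is L(w) = (36/w)^(2).
At w = 7.2: L = 25. At w = 18: L = 4.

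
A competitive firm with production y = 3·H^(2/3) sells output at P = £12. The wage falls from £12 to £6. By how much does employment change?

From P·MP_H = w with MP_H = 2·H^(-1/3), the labor demand is H(w) = (24/w)^(3).
At w = 12: H = 8. At w = 6: H = 64.
ΔH = 64 − 8 = 56.

ΔH = 56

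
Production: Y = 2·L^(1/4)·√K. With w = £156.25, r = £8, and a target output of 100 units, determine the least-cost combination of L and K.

Cost minimization requires the marginal rate of technical substitution to equal the input-price ratio: MP_L/MP_K = w/r.
Here MP_L/MP_K = (1/4)·(K/L)/(1/2) = 0.5·(K/L). Setting this equal to 156.25/8 = 19.53125 gives K = 39.0625L.
Substituting into Y = 100: 2·L^(1/4)·(39.0625L)^(1/2) = 100.
Solving, L = 16 and K = 625.

L* = 16, K* = 625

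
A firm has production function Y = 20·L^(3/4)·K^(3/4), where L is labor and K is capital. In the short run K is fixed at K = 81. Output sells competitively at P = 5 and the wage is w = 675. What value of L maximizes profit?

L* = 81

With K = 81, MP_L = (3/4)·20·L^(-1/4)·81^(3/4) = 405·L^(-1/4).
Profit maximization for a price taker requires P·MP_L = w: 5·405·L^(-1/4) = 675.
So L^(-1/4) = 1/3, which gives L = 81.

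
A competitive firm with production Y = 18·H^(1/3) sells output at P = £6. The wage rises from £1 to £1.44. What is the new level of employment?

From P·MP_H = w with MP_H = 6·H^(-2/3), the labor demand is H(w) = (36/w)^(3/2).
At w = 1: H = 216. At w = 1.44: H = 125.

H* = 125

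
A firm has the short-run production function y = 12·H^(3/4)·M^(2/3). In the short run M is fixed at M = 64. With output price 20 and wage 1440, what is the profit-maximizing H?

With M = 64, MP_H = (3/4)·12·H^(-1/4)·64^(2/3) = 144·H^(-1/4).
Profit maximization for a price taker requires P·MP_H = w: 20·144·H^(-1/4) = 1440.
So H^(-1/4) = 0.5, which gives H = 16.

H* = 16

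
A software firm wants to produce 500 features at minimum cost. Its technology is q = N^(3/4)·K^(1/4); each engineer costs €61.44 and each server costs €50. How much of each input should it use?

Cost minimization requires the marginal rate of technical substitution to equal the input-price ratio: MP_N/MP_K = w/r.
Here MP_N/MP_K = (3/4)·(K/N)/(1/4) = 3·(K/N). Setting this equal to 61.44/50 = 1.2288 gives K = 0.4096N.
Substituting into q = 500: N^(3/4)·(0.4096N)^(1/4) = 500.
Solving, N = 625 and K = 256.

N* = 625, K* = 256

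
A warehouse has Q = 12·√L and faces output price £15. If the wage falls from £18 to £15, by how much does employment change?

From P·MP_L = w with MP_L = 6·L^(-1/2), the labor demand is L(w) = (90/w)^(2).
At w = 18: L = 25. At w = 15: L = 36.
ΔL = 36 − 25 = 11.

ΔL = 11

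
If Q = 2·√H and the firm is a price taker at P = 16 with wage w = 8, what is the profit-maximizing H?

MP_H = (1/2)·2·H^(-1/2) = H^(-1/2).
Profit maximization for a price taker requires P·MP_H = w: 16·H^(-1/2) = 8.
So H^(-1/2) = 0.5, which gives H = 4.

H* = 4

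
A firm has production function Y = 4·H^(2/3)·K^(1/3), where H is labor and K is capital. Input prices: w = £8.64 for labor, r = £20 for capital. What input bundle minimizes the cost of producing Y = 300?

H* = 125, K* = 27

Cost minimization requires the marginal rate of technical substitution to equal the input-price ratio: MP_H/MP_K = w/r.
Here MP_H/MP_K = (2/3)·(K/H)/(1/3) = 2·(K/H). Setting this equal to 8.64/20 = 0.432 gives K = 0.216H.
Substituting into Y = 300: 4·H^(2/3)·(0.216H)^(1/3) = 300.
Solving, H = 125 and K = 27.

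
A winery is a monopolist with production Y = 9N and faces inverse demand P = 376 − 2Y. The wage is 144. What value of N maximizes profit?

Marginal revenue from the inverse demand is MR = 376 − 4Y.
The marginal product is MP_N = 9.
A monopolist hires until marginal revenue product equals the wage: MR·MP_N = w.
(376 − 36N)·9 = 144, so N = 10.

N* = 10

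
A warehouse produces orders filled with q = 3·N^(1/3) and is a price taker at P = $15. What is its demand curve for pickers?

N(w) = (15/w)^(3/2)

MP_N = (1/3)·3·N^(-2/3) = N^(-2/3).
Setting P·MP_N = w: 15·N^(-2/3) = w.
Solving for N: N^(-2/3) = w/15, so N = (15/w)^(3/2).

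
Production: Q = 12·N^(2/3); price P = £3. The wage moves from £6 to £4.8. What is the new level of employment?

From P·MP_N = w with MP_N = 8·N^(-1/3), the labor demand is N(w) = (24/w)^(3).
At w = 6: N = 64. At w = 4.8: N = 125.

N* = 125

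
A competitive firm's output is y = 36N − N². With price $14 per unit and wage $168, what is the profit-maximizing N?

The marginal product of N is MP_N = 36 − 2N.
A price-taking firm hires until the value of the marginal product equals the wage: P·MP_N = w, so 14·(36 − 2N) = 168.
Then 36 − 2N = 12, giving N = 12.

N* = 12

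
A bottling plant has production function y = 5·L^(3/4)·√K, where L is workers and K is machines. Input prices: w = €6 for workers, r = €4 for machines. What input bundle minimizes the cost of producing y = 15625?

L* = 625, K* = 625

Cost minimization requires the marginal rate of technical substitution to equal the input-price ratio: MP_L/MP_K = w/r.
Here MP_L/MP_K = (3/4)·(K/L)/(1/2) = 1.5·(K/L). Setting this equal to 6/4 = 1.5 gives K = L.
Substituting into y = 15625: 5·L^(3/4)·(L)^(1/2) = 15625.
Solving, L = 625 and K = 625.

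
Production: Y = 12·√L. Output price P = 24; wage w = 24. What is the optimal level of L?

MP_L = (1/2)·12·L^(-1/2) = 6·L^(-1/2).
Profit maximization for a price taker requires P·MP_L = w: 24·6·L^(-1/2) = 24.
So L^(-1/2) = 1/6, which gives L = 36.

L* = 36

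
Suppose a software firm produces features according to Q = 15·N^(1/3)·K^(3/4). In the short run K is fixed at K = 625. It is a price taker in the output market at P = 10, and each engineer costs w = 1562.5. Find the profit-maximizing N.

With K = 625, MP_N = (1/3)·15·N^(-2/3)·625^(3/4) = 625·N^(-2/3).
Profit maximization for a price taker requires P·MP_N = w: 10·625·N^(-2/3) = 1562.5.
So N^(-2/3) = 0.25, which gives N = 8.

N* = 8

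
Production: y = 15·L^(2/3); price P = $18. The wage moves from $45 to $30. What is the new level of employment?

L* = 216

From P·MP_L = w with MP_L = 10·L^(-1/3), the labor demand is L(w) = (180/w)^(3).
At w = 45: L = 64. At w = 30: L = 216.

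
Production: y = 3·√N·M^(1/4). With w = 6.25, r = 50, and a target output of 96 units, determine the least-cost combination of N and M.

N* = 256, M* = 16

Cost minimization requires the marginal rate of technical substitution to equal the input-price ratio: MP_N/MP_M = w/r.
Here MP_N/MP_M = (1/2)·(M/N)/(1/4) = 2·(M/N). Setting this equal to 6.25/50 = 0.125 gives M = 0.0625N.
Substituting into y = 96: 3·N^(1/2)·(0.0625N)^(1/4) = 96.
Solving, N = 256 and M = 16.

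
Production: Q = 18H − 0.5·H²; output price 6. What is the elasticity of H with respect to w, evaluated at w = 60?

ε = -1.25

From P·MP_H = w with MP_H = 18 − H, labor demand is H(w) = 18 − w/6.
dH/dw = −1/(6) = -1/6.
At w = 60, H = 8, so ε = (dH/dw)·(w/H) = (-1/6)·(60/8) = -1.25.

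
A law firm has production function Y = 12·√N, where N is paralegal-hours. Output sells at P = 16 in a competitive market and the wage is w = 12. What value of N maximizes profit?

N* = 64

MP_N = (1/2)·12·N^(-1/2) = 6·N^(-1/2).
Profit maximization for a price taker requires P·MP_N = w: 16·6·N^(-1/2) = 12.
So N^(-1/2) = 0.125, which gives N = 64.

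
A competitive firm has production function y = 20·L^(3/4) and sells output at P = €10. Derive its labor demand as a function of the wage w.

L(w) = (150/w)^(4)

MP_L = (3/4)·20·L^(-1/4) = 15·L^(-1/4).
Setting P·MP_L = w: 150·L^(-1/4) = w.
Solving for L: L^(-1/4) = w/150, so L = (150/w)^(4).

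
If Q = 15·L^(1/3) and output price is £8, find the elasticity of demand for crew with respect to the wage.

MP_L = (1/3)·15·L^(-2/3), so P·MP_L = w gives 40·L^(-2/3) = w.
Solving, L(w) = (40/w)^(3/2). This is a constant-elasticity form: L ∝ w^(−3/2), so ε = −3/2.

ε = -1.5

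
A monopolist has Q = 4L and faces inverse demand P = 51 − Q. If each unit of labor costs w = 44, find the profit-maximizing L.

L* = 5

Marginal revenue from the inverse demand is MR = 51 − 2Q.
The marginal product is MP_L = 4.
A monopolist hires until marginal revenue product equals the wage: MR·MP_L = w.
(51 − 8L)·4 = 44, so L = 5.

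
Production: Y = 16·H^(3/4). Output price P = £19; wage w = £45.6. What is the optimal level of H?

H* = 625

MP_H = (3/4)·16·H^(-1/4) = 12·H^(-1/4).
Profit maximization for a price taker requires P·MP_H = w: 19·12·H^(-1/4) = 45.6.
So H^(-1/4) = 0.2, which gives H = 625.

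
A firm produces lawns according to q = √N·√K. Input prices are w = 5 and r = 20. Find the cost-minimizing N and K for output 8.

N* = 16, K* = 4

Cost minimization requires the marginal rate of technical substitution to equal the input-price ratio: MP_N/MP_K = w/r.
Here MP_N/MP_K = (1/2)·(K/N)/(1/2) = (K/N). Setting this equal to 5/20 = 0.25 gives K = 0.25N.
Substituting into q = 8: N^(1/2)·(0.25N)^(1/2) = 8.
Solving, N = 16 and K = 4.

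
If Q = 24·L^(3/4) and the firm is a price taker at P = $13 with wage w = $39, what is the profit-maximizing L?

MP_L = (3/4)·24·L^(-1/4) = 18·L^(-1/4).
Profit maximization for a price taker requires P·MP_L = w: 13·18·L^(-1/4) = 39.
So L^(-1/4) = 1/6, which gives L = 1296.

L* = 1296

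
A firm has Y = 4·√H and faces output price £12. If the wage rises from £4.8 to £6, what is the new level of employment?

H* = 16

From P·MP_H = w with MP_H = 2·H^(-1/2), the labor demand is H(w) = (24/w)^(2).
At w = 4.8: H = 25. At w = 6: H = 16.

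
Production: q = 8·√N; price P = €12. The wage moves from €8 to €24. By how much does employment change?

From P·MP_N = w with MP_N = 4·N^(-1/2), the labor demand is N(w) = (48/w)^(2).
At w = 8: N = 36. At w = 24: N = 4.
ΔN = 4 − 36 = -32.

ΔN = -32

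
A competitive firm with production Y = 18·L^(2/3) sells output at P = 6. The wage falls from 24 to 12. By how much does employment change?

ΔL = 189

From P·MP_L = w with MP_L = 12·L^(-1/3), the labor demand is L(w) = (72/w)^(3).
At w = 24: L = 27. At w = 12: L = 216.
ΔL = 216 − 27 = 189.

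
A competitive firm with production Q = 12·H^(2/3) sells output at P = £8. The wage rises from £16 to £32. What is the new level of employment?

H* = 8

From P·MP_H = w with MP_H = 8·H^(-1/3), the labor demand is H(w) = (64/w)^(3).
At w = 16: H = 64. At w = 32: H = 8.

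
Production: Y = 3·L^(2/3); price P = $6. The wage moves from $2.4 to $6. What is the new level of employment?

From P·MP_L = w with MP_L = 2·L^(-1/3), the labor demand is L(w) = (12/w)^(3).
At w = 2.4: L = 125. At w = 6: L = 8.

L* = 8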